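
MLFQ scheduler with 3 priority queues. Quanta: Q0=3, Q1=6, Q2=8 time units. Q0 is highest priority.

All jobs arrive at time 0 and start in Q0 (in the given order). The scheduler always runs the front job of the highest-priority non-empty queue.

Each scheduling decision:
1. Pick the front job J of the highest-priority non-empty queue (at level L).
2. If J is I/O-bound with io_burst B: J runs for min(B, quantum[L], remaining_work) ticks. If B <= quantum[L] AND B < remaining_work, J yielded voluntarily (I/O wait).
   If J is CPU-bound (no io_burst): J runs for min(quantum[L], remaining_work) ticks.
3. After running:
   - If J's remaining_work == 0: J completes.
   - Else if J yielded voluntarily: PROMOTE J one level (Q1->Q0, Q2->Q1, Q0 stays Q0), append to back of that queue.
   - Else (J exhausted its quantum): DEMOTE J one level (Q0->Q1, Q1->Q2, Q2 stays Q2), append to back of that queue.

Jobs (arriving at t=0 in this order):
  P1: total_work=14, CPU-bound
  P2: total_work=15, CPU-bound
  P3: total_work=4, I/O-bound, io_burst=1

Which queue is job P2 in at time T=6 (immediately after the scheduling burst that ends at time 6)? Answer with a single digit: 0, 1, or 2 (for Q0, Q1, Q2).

Answer: 1

Derivation:
t=0-3: P1@Q0 runs 3, rem=11, quantum used, demote→Q1. Q0=[P2,P3] Q1=[P1] Q2=[]
t=3-6: P2@Q0 runs 3, rem=12, quantum used, demote→Q1. Q0=[P3] Q1=[P1,P2] Q2=[]
t=6-7: P3@Q0 runs 1, rem=3, I/O yield, promote→Q0. Q0=[P3] Q1=[P1,P2] Q2=[]
t=7-8: P3@Q0 runs 1, rem=2, I/O yield, promote→Q0. Q0=[P3] Q1=[P1,P2] Q2=[]
t=8-9: P3@Q0 runs 1, rem=1, I/O yield, promote→Q0. Q0=[P3] Q1=[P1,P2] Q2=[]
t=9-10: P3@Q0 runs 1, rem=0, completes. Q0=[] Q1=[P1,P2] Q2=[]
t=10-16: P1@Q1 runs 6, rem=5, quantum used, demote→Q2. Q0=[] Q1=[P2] Q2=[P1]
t=16-22: P2@Q1 runs 6, rem=6, quantum used, demote→Q2. Q0=[] Q1=[] Q2=[P1,P2]
t=22-27: P1@Q2 runs 5, rem=0, completes. Q0=[] Q1=[] Q2=[P2]
t=27-33: P2@Q2 runs 6, rem=0, completes. Q0=[] Q1=[] Q2=[]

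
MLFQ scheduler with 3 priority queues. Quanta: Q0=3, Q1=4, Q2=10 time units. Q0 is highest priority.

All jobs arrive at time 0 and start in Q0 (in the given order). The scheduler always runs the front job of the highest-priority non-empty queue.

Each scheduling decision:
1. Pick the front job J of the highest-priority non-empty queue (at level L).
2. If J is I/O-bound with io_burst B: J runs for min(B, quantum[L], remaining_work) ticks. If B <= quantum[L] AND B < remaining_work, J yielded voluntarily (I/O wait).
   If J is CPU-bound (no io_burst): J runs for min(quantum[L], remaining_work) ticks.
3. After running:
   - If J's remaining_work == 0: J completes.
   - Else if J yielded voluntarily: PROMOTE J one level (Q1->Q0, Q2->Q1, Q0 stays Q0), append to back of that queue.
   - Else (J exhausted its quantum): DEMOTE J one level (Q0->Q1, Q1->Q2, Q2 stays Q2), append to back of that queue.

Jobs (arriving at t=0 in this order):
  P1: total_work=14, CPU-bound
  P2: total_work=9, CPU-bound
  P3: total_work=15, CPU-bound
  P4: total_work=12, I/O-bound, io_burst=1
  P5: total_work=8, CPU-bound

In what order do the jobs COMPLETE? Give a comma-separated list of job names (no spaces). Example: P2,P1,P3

t=0-3: P1@Q0 runs 3, rem=11, quantum used, demote→Q1. Q0=[P2,P3,P4,P5] Q1=[P1] Q2=[]
t=3-6: P2@Q0 runs 3, rem=6, quantum used, demote→Q1. Q0=[P3,P4,P5] Q1=[P1,P2] Q2=[]
t=6-9: P3@Q0 runs 3, rem=12, quantum used, demote→Q1. Q0=[P4,P5] Q1=[P1,P2,P3] Q2=[]
t=9-10: P4@Q0 runs 1, rem=11, I/O yield, promote→Q0. Q0=[P5,P4] Q1=[P1,P2,P3] Q2=[]
t=10-13: P5@Q0 runs 3, rem=5, quantum used, demote→Q1. Q0=[P4] Q1=[P1,P2,P3,P5] Q2=[]
t=13-14: P4@Q0 runs 1, rem=10, I/O yield, promote→Q0. Q0=[P4] Q1=[P1,P2,P3,P5] Q2=[]
t=14-15: P4@Q0 runs 1, rem=9, I/O yield, promote→Q0. Q0=[P4] Q1=[P1,P2,P3,P5] Q2=[]
t=15-16: P4@Q0 runs 1, rem=8, I/O yield, promote→Q0. Q0=[P4] Q1=[P1,P2,P3,P5] Q2=[]
t=16-17: P4@Q0 runs 1, rem=7, I/O yield, promote→Q0. Q0=[P4] Q1=[P1,P2,P3,P5] Q2=[]
t=17-18: P4@Q0 runs 1, rem=6, I/O yield, promote→Q0. Q0=[P4] Q1=[P1,P2,P3,P5] Q2=[]
t=18-19: P4@Q0 runs 1, rem=5, I/O yield, promote→Q0. Q0=[P4] Q1=[P1,P2,P3,P5] Q2=[]
t=19-20: P4@Q0 runs 1, rem=4, I/O yield, promote→Q0. Q0=[P4] Q1=[P1,P2,P3,P5] Q2=[]
t=20-21: P4@Q0 runs 1, rem=3, I/O yield, promote→Q0. Q0=[P4] Q1=[P1,P2,P3,P5] Q2=[]
t=21-22: P4@Q0 runs 1, rem=2, I/O yield, promote→Q0. Q0=[P4] Q1=[P1,P2,P3,P5] Q2=[]
t=22-23: P4@Q0 runs 1, rem=1, I/O yield, promote→Q0. Q0=[P4] Q1=[P1,P2,P3,P5] Q2=[]
t=23-24: P4@Q0 runs 1, rem=0, completes. Q0=[] Q1=[P1,P2,P3,P5] Q2=[]
t=24-28: P1@Q1 runs 4, rem=7, quantum used, demote→Q2. Q0=[] Q1=[P2,P3,P5] Q2=[P1]
t=28-32: P2@Q1 runs 4, rem=2, quantum used, demote→Q2. Q0=[] Q1=[P3,P5] Q2=[P1,P2]
t=32-36: P3@Q1 runs 4, rem=8, quantum used, demote→Q2. Q0=[] Q1=[P5] Q2=[P1,P2,P3]
t=36-40: P5@Q1 runs 4, rem=1, quantum used, demote→Q2. Q0=[] Q1=[] Q2=[P1,P2,P3,P5]
t=40-47: P1@Q2 runs 7, rem=0, completes. Q0=[] Q1=[] Q2=[P2,P3,P5]
t=47-49: P2@Q2 runs 2, rem=0, completes. Q0=[] Q1=[] Q2=[P3,P5]
t=49-57: P3@Q2 runs 8, rem=0, completes. Q0=[] Q1=[] Q2=[P5]
t=57-58: P5@Q2 runs 1, rem=0, completes. Q0=[] Q1=[] Q2=[]

Answer: P4,P1,P2,P3,P5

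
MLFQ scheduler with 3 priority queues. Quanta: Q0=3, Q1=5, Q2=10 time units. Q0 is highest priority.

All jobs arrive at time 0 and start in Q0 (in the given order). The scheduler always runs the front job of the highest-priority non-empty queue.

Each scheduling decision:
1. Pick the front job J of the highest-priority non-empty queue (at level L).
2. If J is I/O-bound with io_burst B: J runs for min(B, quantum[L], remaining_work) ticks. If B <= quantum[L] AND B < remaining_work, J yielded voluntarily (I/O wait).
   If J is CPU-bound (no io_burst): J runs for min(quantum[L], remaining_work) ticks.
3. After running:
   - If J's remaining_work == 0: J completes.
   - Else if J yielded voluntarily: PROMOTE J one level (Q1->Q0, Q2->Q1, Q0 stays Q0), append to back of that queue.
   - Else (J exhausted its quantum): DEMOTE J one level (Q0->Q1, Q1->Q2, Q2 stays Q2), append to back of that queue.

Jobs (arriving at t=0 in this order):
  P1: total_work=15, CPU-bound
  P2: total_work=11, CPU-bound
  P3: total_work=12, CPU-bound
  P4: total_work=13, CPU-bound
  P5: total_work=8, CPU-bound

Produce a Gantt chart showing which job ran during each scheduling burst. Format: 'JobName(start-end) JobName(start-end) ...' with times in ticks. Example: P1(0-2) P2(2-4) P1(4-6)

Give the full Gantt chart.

t=0-3: P1@Q0 runs 3, rem=12, quantum used, demote→Q1. Q0=[P2,P3,P4,P5] Q1=[P1] Q2=[]
t=3-6: P2@Q0 runs 3, rem=8, quantum used, demote→Q1. Q0=[P3,P4,P5] Q1=[P1,P2] Q2=[]
t=6-9: P3@Q0 runs 3, rem=9, quantum used, demote→Q1. Q0=[P4,P5] Q1=[P1,P2,P3] Q2=[]
t=9-12: P4@Q0 runs 3, rem=10, quantum used, demote→Q1. Q0=[P5] Q1=[P1,P2,P3,P4] Q2=[]
t=12-15: P5@Q0 runs 3, rem=5, quantum used, demote→Q1. Q0=[] Q1=[P1,P2,P3,P4,P5] Q2=[]
t=15-20: P1@Q1 runs 5, rem=7, quantum used, demote→Q2. Q0=[] Q1=[P2,P3,P4,P5] Q2=[P1]
t=20-25: P2@Q1 runs 5, rem=3, quantum used, demote→Q2. Q0=[] Q1=[P3,P4,P5] Q2=[P1,P2]
t=25-30: P3@Q1 runs 5, rem=4, quantum used, demote→Q2. Q0=[] Q1=[P4,P5] Q2=[P1,P2,P3]
t=30-35: P4@Q1 runs 5, rem=5, quantum used, demote→Q2. Q0=[] Q1=[P5] Q2=[P1,P2,P3,P4]
t=35-40: P5@Q1 runs 5, rem=0, completes. Q0=[] Q1=[] Q2=[P1,P2,P3,P4]
t=40-47: P1@Q2 runs 7, rem=0, completes. Q0=[] Q1=[] Q2=[P2,P3,P4]
t=47-50: P2@Q2 runs 3, rem=0, completes. Q0=[] Q1=[] Q2=[P3,P4]
t=50-54: P3@Q2 runs 4, rem=0, completes. Q0=[] Q1=[] Q2=[P4]
t=54-59: P4@Q2 runs 5, rem=0, completes. Q0=[] Q1=[] Q2=[]

Answer: P1(0-3) P2(3-6) P3(6-9) P4(9-12) P5(12-15) P1(15-20) P2(20-25) P3(25-30) P4(30-35) P5(35-40) P1(40-47) P2(47-50) P3(50-54) P4(54-59)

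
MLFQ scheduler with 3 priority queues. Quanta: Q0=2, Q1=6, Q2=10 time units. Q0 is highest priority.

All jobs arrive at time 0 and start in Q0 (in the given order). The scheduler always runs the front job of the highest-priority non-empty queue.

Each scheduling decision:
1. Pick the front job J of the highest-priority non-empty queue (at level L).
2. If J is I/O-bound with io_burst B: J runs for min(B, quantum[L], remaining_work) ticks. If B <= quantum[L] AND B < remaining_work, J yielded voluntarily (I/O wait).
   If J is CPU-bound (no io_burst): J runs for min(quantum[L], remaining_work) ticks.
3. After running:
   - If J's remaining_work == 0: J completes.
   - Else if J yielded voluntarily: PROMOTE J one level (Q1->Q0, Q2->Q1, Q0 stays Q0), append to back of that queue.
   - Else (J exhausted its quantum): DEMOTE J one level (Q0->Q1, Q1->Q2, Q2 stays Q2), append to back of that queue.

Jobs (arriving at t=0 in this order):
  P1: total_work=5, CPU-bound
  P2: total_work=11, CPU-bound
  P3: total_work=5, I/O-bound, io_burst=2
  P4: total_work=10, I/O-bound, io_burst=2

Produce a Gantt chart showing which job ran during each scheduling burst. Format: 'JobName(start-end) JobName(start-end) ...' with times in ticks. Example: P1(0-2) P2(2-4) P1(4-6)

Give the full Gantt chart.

Answer: P1(0-2) P2(2-4) P3(4-6) P4(6-8) P3(8-10) P4(10-12) P3(12-13) P4(13-15) P4(15-17) P4(17-19) P1(19-22) P2(22-28) P2(28-31)

Derivation:
t=0-2: P1@Q0 runs 2, rem=3, quantum used, demote→Q1. Q0=[P2,P3,P4] Q1=[P1] Q2=[]
t=2-4: P2@Q0 runs 2, rem=9, quantum used, demote→Q1. Q0=[P3,P4] Q1=[P1,P2] Q2=[]
t=4-6: P3@Q0 runs 2, rem=3, I/O yield, promote→Q0. Q0=[P4,P3] Q1=[P1,P2] Q2=[]
t=6-8: P4@Q0 runs 2, rem=8, I/O yield, promote→Q0. Q0=[P3,P4] Q1=[P1,P2] Q2=[]
t=8-10: P3@Q0 runs 2, rem=1, I/O yield, promote→Q0. Q0=[P4,P3] Q1=[P1,P2] Q2=[]
t=10-12: P4@Q0 runs 2, rem=6, I/O yield, promote→Q0. Q0=[P3,P4] Q1=[P1,P2] Q2=[]
t=12-13: P3@Q0 runs 1, rem=0, completes. Q0=[P4] Q1=[P1,P2] Q2=[]
t=13-15: P4@Q0 runs 2, rem=4, I/O yield, promote→Q0. Q0=[P4] Q1=[P1,P2] Q2=[]
t=15-17: P4@Q0 runs 2, rem=2, I/O yield, promote→Q0. Q0=[P4] Q1=[P1,P2] Q2=[]
t=17-19: P4@Q0 runs 2, rem=0, completes. Q0=[] Q1=[P1,P2] Q2=[]
t=19-22: P1@Q1 runs 3, rem=0, completes. Q0=[] Q1=[P2] Q2=[]
t=22-28: P2@Q1 runs 6, rem=3, quantum used, demote→Q2. Q0=[] Q1=[] Q2=[P2]
t=28-31: P2@Q2 runs 3, rem=0, completes. Q0=[] Q1=[] Q2=[]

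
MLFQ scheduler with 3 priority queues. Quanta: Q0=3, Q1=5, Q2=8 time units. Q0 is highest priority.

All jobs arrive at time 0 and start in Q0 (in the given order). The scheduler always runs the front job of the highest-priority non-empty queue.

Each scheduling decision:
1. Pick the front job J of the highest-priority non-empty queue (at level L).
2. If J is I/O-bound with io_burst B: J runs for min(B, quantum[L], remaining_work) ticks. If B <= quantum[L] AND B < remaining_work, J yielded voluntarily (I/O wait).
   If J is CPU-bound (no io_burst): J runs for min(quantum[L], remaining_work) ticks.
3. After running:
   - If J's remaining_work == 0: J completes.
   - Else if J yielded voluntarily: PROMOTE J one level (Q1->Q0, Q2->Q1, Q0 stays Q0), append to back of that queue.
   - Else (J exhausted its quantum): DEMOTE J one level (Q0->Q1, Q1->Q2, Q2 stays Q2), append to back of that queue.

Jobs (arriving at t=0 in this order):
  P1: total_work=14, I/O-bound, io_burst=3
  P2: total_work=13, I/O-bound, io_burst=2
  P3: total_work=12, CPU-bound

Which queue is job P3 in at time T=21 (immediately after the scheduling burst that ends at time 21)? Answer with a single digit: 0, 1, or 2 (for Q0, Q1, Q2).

t=0-3: P1@Q0 runs 3, rem=11, I/O yield, promote→Q0. Q0=[P2,P3,P1] Q1=[] Q2=[]
t=3-5: P2@Q0 runs 2, rem=11, I/O yield, promote→Q0. Q0=[P3,P1,P2] Q1=[] Q2=[]
t=5-8: P3@Q0 runs 3, rem=9, quantum used, demote→Q1. Q0=[P1,P2] Q1=[P3] Q2=[]
t=8-11: P1@Q0 runs 3, rem=8, I/O yield, promote→Q0. Q0=[P2,P1] Q1=[P3] Q2=[]
t=11-13: P2@Q0 runs 2, rem=9, I/O yield, promote→Q0. Q0=[P1,P2] Q1=[P3] Q2=[]
t=13-16: P1@Q0 runs 3, rem=5, I/O yield, promote→Q0. Q0=[P2,P1] Q1=[P3] Q2=[]
t=16-18: P2@Q0 runs 2, rem=7, I/O yield, promote→Q0. Q0=[P1,P2] Q1=[P3] Q2=[]
t=18-21: P1@Q0 runs 3, rem=2, I/O yield, promote→Q0. Q0=[P2,P1] Q1=[P3] Q2=[]
t=21-23: P2@Q0 runs 2, rem=5, I/O yield, promote→Q0. Q0=[P1,P2] Q1=[P3] Q2=[]
t=23-25: P1@Q0 runs 2, rem=0, completes. Q0=[P2] Q1=[P3] Q2=[]
t=25-27: P2@Q0 runs 2, rem=3, I/O yield, promote→Q0. Q0=[P2] Q1=[P3] Q2=[]
t=27-29: P2@Q0 runs 2, rem=1, I/O yield, promote→Q0. Q0=[P2] Q1=[P3] Q2=[]
t=29-30: P2@Q0 runs 1, rem=0, completes. Q0=[] Q1=[P3] Q2=[]
t=30-35: P3@Q1 runs 5, rem=4, quantum used, demote→Q2. Q0=[] Q1=[] Q2=[P3]
t=35-39: P3@Q2 runs 4, rem=0, completes. Q0=[] Q1=[] Q2=[]

Answer: 1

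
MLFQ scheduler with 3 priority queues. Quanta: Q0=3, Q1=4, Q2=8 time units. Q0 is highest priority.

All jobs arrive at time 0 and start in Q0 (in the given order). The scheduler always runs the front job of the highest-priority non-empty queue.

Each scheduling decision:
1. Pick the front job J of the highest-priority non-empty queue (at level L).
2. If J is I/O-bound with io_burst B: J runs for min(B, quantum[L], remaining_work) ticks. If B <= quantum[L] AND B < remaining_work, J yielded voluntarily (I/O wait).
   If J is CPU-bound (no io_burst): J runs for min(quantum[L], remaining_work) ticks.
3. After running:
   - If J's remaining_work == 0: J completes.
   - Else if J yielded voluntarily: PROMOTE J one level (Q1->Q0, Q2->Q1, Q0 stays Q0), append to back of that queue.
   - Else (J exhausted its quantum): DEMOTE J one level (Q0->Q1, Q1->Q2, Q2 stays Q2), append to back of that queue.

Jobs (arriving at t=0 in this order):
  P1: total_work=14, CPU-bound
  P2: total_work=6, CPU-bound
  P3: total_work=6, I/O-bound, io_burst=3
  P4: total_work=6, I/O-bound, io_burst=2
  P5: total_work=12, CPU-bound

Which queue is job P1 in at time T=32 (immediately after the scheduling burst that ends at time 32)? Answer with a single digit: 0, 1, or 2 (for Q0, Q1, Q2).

Answer: 2

Derivation:
t=0-3: P1@Q0 runs 3, rem=11, quantum used, demote→Q1. Q0=[P2,P3,P4,P5] Q1=[P1] Q2=[]
t=3-6: P2@Q0 runs 3, rem=3, quantum used, demote→Q1. Q0=[P3,P4,P5] Q1=[P1,P2] Q2=[]
t=6-9: P3@Q0 runs 3, rem=3, I/O yield, promote→Q0. Q0=[P4,P5,P3] Q1=[P1,P2] Q2=[]
t=9-11: P4@Q0 runs 2, rem=4, I/O yield, promote→Q0. Q0=[P5,P3,P4] Q1=[P1,P2] Q2=[]
t=11-14: P5@Q0 runs 3, rem=9, quantum used, demote→Q1. Q0=[P3,P4] Q1=[P1,P2,P5] Q2=[]
t=14-17: P3@Q0 runs 3, rem=0, completes. Q0=[P4] Q1=[P1,P2,P5] Q2=[]
t=17-19: P4@Q0 runs 2, rem=2, I/O yield, promote→Q0. Q0=[P4] Q1=[P1,P2,P5] Q2=[]
t=19-21: P4@Q0 runs 2, rem=0, completes. Q0=[] Q1=[P1,P2,P5] Q2=[]
t=21-25: P1@Q1 runs 4, rem=7, quantum used, demote→Q2. Q0=[] Q1=[P2,P5] Q2=[P1]
t=25-28: P2@Q1 runs 3, rem=0, completes. Q0=[] Q1=[P5] Q2=[P1]
t=28-32: P5@Q1 runs 4, rem=5, quantum used, demote→Q2. Q0=[] Q1=[] Q2=[P1,P5]
t=32-39: P1@Q2 runs 7, rem=0, completes. Q0=[] Q1=[] Q2=[P5]
t=39-44: P5@Q2 runs 5, rem=0, completes. Q0=[] Q1=[] Q2=[]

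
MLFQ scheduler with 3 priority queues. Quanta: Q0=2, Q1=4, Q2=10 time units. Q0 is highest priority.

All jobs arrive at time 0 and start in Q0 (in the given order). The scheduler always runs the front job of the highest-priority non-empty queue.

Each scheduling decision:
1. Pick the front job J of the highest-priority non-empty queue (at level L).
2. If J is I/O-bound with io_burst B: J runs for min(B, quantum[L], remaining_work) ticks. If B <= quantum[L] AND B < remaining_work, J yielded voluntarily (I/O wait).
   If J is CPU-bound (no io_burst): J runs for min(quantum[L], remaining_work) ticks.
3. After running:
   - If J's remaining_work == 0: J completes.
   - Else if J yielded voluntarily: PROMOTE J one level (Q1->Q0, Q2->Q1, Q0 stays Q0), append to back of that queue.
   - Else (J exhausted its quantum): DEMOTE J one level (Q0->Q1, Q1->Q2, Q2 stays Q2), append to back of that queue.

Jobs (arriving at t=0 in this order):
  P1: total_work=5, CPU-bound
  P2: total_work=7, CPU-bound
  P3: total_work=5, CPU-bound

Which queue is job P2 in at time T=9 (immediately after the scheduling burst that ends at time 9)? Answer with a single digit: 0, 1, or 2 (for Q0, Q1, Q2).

Answer: 1

Derivation:
t=0-2: P1@Q0 runs 2, rem=3, quantum used, demote→Q1. Q0=[P2,P3] Q1=[P1] Q2=[]
t=2-4: P2@Q0 runs 2, rem=5, quantum used, demote→Q1. Q0=[P3] Q1=[P1,P2] Q2=[]
t=4-6: P3@Q0 runs 2, rem=3, quantum used, demote→Q1. Q0=[] Q1=[P1,P2,P3] Q2=[]
t=6-9: P1@Q1 runs 3, rem=0, completes. Q0=[] Q1=[P2,P3] Q2=[]
t=9-13: P2@Q1 runs 4, rem=1, quantum used, demote→Q2. Q0=[] Q1=[P3] Q2=[P2]
t=13-16: P3@Q1 runs 3, rem=0, completes. Q0=[] Q1=[] Q2=[P2]
t=16-17: P2@Q2 runs 1, rem=0, completes. Q0=[] Q1=[] Q2=[]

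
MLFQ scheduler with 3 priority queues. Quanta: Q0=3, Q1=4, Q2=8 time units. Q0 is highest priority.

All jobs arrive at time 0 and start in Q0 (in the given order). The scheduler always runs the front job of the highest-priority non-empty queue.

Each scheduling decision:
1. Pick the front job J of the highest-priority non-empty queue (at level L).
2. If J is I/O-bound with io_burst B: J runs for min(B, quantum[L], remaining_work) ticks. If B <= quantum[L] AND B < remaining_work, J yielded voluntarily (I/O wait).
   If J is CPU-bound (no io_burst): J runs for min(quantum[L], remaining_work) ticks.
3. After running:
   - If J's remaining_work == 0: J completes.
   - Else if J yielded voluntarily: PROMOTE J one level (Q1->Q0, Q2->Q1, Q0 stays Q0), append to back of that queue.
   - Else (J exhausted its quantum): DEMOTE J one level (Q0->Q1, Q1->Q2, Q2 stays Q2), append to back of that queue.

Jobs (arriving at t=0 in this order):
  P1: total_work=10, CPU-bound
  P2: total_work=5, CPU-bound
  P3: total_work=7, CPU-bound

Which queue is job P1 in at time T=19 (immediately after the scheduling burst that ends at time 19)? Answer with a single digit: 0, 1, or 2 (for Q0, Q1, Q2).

t=0-3: P1@Q0 runs 3, rem=7, quantum used, demote→Q1. Q0=[P2,P3] Q1=[P1] Q2=[]
t=3-6: P2@Q0 runs 3, rem=2, quantum used, demote→Q1. Q0=[P3] Q1=[P1,P2] Q2=[]
t=6-9: P3@Q0 runs 3, rem=4, quantum used, demote→Q1. Q0=[] Q1=[P1,P2,P3] Q2=[]
t=9-13: P1@Q1 runs 4, rem=3, quantum used, demote→Q2. Q0=[] Q1=[P2,P3] Q2=[P1]
t=13-15: P2@Q1 runs 2, rem=0, completes. Q0=[] Q1=[P3] Q2=[P1]
t=15-19: P3@Q1 runs 4, rem=0, completes. Q0=[] Q1=[] Q2=[P1]
t=19-22: P1@Q2 runs 3, rem=0, completes. Q0=[] Q1=[] Q2=[]

Answer: 2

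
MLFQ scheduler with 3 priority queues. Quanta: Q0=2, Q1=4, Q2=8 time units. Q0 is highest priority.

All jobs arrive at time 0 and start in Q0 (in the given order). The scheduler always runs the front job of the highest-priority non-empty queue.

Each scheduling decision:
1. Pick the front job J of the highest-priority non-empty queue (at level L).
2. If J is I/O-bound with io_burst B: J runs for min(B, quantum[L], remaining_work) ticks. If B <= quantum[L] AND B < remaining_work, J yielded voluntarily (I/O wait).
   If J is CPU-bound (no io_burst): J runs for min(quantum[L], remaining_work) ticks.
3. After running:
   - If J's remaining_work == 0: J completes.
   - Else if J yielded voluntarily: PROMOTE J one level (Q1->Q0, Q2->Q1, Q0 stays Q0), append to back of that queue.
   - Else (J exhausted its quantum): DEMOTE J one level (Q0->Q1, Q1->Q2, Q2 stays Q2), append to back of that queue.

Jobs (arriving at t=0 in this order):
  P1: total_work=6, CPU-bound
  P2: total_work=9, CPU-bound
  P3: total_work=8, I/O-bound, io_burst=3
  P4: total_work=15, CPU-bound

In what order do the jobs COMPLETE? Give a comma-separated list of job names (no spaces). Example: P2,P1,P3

Answer: P1,P3,P2,P4

Derivation:
t=0-2: P1@Q0 runs 2, rem=4, quantum used, demote→Q1. Q0=[P2,P3,P4] Q1=[P1] Q2=[]
t=2-4: P2@Q0 runs 2, rem=7, quantum used, demote→Q1. Q0=[P3,P4] Q1=[P1,P2] Q2=[]
t=4-6: P3@Q0 runs 2, rem=6, quantum used, demote→Q1. Q0=[P4] Q1=[P1,P2,P3] Q2=[]
t=6-8: P4@Q0 runs 2, rem=13, quantum used, demote→Q1. Q0=[] Q1=[P1,P2,P3,P4] Q2=[]
t=8-12: P1@Q1 runs 4, rem=0, completes. Q0=[] Q1=[P2,P3,P4] Q2=[]
t=12-16: P2@Q1 runs 4, rem=3, quantum used, demote→Q2. Q0=[] Q1=[P3,P4] Q2=[P2]
t=16-19: P3@Q1 runs 3, rem=3, I/O yield, promote→Q0. Q0=[P3] Q1=[P4] Q2=[P2]
t=19-21: P3@Q0 runs 2, rem=1, quantum used, demote→Q1. Q0=[] Q1=[P4,P3] Q2=[P2]
t=21-25: P4@Q1 runs 4, rem=9, quantum used, demote→Q2. Q0=[] Q1=[P3] Q2=[P2,P4]
t=25-26: P3@Q1 runs 1, rem=0, completes. Q0=[] Q1=[] Q2=[P2,P4]
t=26-29: P2@Q2 runs 3, rem=0, completes. Q0=[] Q1=[] Q2=[P4]
t=29-37: P4@Q2 runs 8, rem=1, quantum used, demote→Q2. Q0=[] Q1=[] Q2=[P4]
t=37-38: P4@Q2 runs 1, rem=0, completes. Q0=[] Q1=[] Q2=[]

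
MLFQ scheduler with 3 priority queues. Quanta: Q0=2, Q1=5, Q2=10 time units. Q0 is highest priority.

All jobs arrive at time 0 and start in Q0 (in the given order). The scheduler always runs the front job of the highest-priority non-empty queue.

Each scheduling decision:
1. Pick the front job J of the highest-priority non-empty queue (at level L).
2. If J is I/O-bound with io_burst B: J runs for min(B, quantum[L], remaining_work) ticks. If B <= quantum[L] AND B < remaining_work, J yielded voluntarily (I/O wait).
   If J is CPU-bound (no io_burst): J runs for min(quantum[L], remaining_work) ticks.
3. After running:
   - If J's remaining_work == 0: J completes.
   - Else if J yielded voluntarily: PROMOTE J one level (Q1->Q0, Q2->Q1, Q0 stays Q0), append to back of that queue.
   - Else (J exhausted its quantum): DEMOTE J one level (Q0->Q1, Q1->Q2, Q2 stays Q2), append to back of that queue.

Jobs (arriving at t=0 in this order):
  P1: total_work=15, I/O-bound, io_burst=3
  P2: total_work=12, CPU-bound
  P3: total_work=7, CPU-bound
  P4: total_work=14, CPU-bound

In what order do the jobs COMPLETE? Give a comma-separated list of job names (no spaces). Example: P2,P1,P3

t=0-2: P1@Q0 runs 2, rem=13, quantum used, demote→Q1. Q0=[P2,P3,P4] Q1=[P1] Q2=[]
t=2-4: P2@Q0 runs 2, rem=10, quantum used, demote→Q1. Q0=[P3,P4] Q1=[P1,P2] Q2=[]
t=4-6: P3@Q0 runs 2, rem=5, quantum used, demote→Q1. Q0=[P4] Q1=[P1,P2,P3] Q2=[]
t=6-8: P4@Q0 runs 2, rem=12, quantum used, demote→Q1. Q0=[] Q1=[P1,P2,P3,P4] Q2=[]
t=8-11: P1@Q1 runs 3, rem=10, I/O yield, promote→Q0. Q0=[P1] Q1=[P2,P3,P4] Q2=[]
t=11-13: P1@Q0 runs 2, rem=8, quantum used, demote→Q1. Q0=[] Q1=[P2,P3,P4,P1] Q2=[]
t=13-18: P2@Q1 runs 5, rem=5, quantum used, demote→Q2. Q0=[] Q1=[P3,P4,P1] Q2=[P2]
t=18-23: P3@Q1 runs 5, rem=0, completes. Q0=[] Q1=[P4,P1] Q2=[P2]
t=23-28: P4@Q1 runs 5, rem=7, quantum used, demote→Q2. Q0=[] Q1=[P1] Q2=[P2,P4]
t=28-31: P1@Q1 runs 3, rem=5, I/O yield, promote→Q0. Q0=[P1] Q1=[] Q2=[P2,P4]
t=31-33: P1@Q0 runs 2, rem=3, quantum used, demote→Q1. Q0=[] Q1=[P1] Q2=[P2,P4]
t=33-36: P1@Q1 runs 3, rem=0, completes. Q0=[] Q1=[] Q2=[P2,P4]
t=36-41: P2@Q2 runs 5, rem=0, completes. Q0=[] Q1=[] Q2=[P4]
t=41-48: P4@Q2 runs 7, rem=0, completes. Q0=[] Q1=[] Q2=[]

Answer: P3,P1,P2,P4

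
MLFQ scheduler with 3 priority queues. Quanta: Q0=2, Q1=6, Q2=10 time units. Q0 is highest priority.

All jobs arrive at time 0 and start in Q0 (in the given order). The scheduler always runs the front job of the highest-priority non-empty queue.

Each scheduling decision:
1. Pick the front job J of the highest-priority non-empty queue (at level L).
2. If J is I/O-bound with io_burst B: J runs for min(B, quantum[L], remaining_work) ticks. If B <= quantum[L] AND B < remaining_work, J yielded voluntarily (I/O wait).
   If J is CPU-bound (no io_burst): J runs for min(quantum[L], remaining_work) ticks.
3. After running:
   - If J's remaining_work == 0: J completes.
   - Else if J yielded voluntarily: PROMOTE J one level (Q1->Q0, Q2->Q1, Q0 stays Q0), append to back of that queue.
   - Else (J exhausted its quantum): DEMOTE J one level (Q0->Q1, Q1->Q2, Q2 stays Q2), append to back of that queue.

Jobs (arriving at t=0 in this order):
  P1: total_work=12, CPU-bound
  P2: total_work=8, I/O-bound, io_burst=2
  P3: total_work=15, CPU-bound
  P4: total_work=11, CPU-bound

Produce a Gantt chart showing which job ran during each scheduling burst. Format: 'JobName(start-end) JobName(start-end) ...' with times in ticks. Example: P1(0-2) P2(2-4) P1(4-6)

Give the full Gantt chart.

t=0-2: P1@Q0 runs 2, rem=10, quantum used, demote→Q1. Q0=[P2,P3,P4] Q1=[P1] Q2=[]
t=2-4: P2@Q0 runs 2, rem=6, I/O yield, promote→Q0. Q0=[P3,P4,P2] Q1=[P1] Q2=[]
t=4-6: P3@Q0 runs 2, rem=13, quantum used, demote→Q1. Q0=[P4,P2] Q1=[P1,P3] Q2=[]
t=6-8: P4@Q0 runs 2, rem=9, quantum used, demote→Q1. Q0=[P2] Q1=[P1,P3,P4] Q2=[]
t=8-10: P2@Q0 runs 2, rem=4, I/O yield, promote→Q0. Q0=[P2] Q1=[P1,P3,P4] Q2=[]
t=10-12: P2@Q0 runs 2, rem=2, I/O yield, promote→Q0. Q0=[P2] Q1=[P1,P3,P4] Q2=[]
t=12-14: P2@Q0 runs 2, rem=0, completes. Q0=[] Q1=[P1,P3,P4] Q2=[]
t=14-20: P1@Q1 runs 6, rem=4, quantum used, demote→Q2. Q0=[] Q1=[P3,P4] Q2=[P1]
t=20-26: P3@Q1 runs 6, rem=7, quantum used, demote→Q2. Q0=[] Q1=[P4] Q2=[P1,P3]
t=26-32: P4@Q1 runs 6, rem=3, quantum used, demote→Q2. Q0=[] Q1=[] Q2=[P1,P3,P4]
t=32-36: P1@Q2 runs 4, rem=0, completes. Q0=[] Q1=[] Q2=[P3,P4]
t=36-43: P3@Q2 runs 7, rem=0, completes. Q0=[] Q1=[] Q2=[P4]
t=43-46: P4@Q2 runs 3, rem=0, completes. Q0=[] Q1=[] Q2=[]

Answer: P1(0-2) P2(2-4) P3(4-6) P4(6-8) P2(8-10) P2(10-12) P2(12-14) P1(14-20) P3(20-26) P4(26-32) P1(32-36) P3(36-43) P4(43-46)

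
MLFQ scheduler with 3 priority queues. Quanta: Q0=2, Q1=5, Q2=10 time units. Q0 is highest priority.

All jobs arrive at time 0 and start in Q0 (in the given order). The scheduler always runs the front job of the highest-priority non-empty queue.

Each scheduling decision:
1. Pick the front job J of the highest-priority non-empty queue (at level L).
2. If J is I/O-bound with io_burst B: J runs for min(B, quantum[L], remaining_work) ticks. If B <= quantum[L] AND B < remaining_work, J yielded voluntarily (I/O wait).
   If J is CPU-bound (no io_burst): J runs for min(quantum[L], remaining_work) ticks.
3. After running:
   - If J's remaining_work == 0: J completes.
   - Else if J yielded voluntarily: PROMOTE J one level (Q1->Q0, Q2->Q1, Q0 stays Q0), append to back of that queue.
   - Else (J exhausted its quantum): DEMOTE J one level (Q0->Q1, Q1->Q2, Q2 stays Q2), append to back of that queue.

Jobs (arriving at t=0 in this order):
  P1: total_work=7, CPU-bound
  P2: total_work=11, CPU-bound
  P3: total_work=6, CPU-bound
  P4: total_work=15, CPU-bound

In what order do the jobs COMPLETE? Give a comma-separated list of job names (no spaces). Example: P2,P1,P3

t=0-2: P1@Q0 runs 2, rem=5, quantum used, demote→Q1. Q0=[P2,P3,P4] Q1=[P1] Q2=[]
t=2-4: P2@Q0 runs 2, rem=9, quantum used, demote→Q1. Q0=[P3,P4] Q1=[P1,P2] Q2=[]
t=4-6: P3@Q0 runs 2, rem=4, quantum used, demote→Q1. Q0=[P4] Q1=[P1,P2,P3] Q2=[]
t=6-8: P4@Q0 runs 2, rem=13, quantum used, demote→Q1. Q0=[] Q1=[P1,P2,P3,P4] Q2=[]
t=8-13: P1@Q1 runs 5, rem=0, completes. Q0=[] Q1=[P2,P3,P4] Q2=[]
t=13-18: P2@Q1 runs 5, rem=4, quantum used, demote→Q2. Q0=[] Q1=[P3,P4] Q2=[P2]
t=18-22: P3@Q1 runs 4, rem=0, completes. Q0=[] Q1=[P4] Q2=[P2]
t=22-27: P4@Q1 runs 5, rem=8, quantum used, demote→Q2. Q0=[] Q1=[] Q2=[P2,P4]
t=27-31: P2@Q2 runs 4, rem=0, completes. Q0=[] Q1=[] Q2=[P4]
t=31-39: P4@Q2 runs 8, rem=0, completes. Q0=[] Q1=[] Q2=[]

Answer: P1,P3,P2,P4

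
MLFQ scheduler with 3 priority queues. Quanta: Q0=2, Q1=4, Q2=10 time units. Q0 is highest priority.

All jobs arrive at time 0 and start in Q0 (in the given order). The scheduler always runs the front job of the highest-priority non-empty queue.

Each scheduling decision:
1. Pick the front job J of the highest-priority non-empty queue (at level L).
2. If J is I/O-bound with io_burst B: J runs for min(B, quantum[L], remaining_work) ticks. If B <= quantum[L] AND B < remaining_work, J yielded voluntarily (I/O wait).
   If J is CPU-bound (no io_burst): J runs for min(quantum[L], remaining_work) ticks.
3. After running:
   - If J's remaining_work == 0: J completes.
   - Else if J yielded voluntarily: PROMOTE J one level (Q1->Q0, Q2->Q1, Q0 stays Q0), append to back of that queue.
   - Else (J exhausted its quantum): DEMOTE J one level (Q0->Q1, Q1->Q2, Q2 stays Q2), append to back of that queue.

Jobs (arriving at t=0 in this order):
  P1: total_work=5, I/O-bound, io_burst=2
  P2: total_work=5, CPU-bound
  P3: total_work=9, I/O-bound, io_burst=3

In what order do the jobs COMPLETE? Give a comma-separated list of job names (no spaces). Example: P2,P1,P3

t=0-2: P1@Q0 runs 2, rem=3, I/O yield, promote→Q0. Q0=[P2,P3,P1] Q1=[] Q2=[]
t=2-4: P2@Q0 runs 2, rem=3, quantum used, demote→Q1. Q0=[P3,P1] Q1=[P2] Q2=[]
t=4-6: P3@Q0 runs 2, rem=7, quantum used, demote→Q1. Q0=[P1] Q1=[P2,P3] Q2=[]
t=6-8: P1@Q0 runs 2, rem=1, I/O yield, promote→Q0. Q0=[P1] Q1=[P2,P3] Q2=[]
t=8-9: P1@Q0 runs 1, rem=0, completes. Q0=[] Q1=[P2,P3] Q2=[]
t=9-12: P2@Q1 runs 3, rem=0, completes. Q0=[] Q1=[P3] Q2=[]
t=12-15: P3@Q1 runs 3, rem=4, I/O yield, promote→Q0. Q0=[P3] Q1=[] Q2=[]
t=15-17: P3@Q0 runs 2, rem=2, quantum used, demote→Q1. Q0=[] Q1=[P3] Q2=[]
t=17-19: P3@Q1 runs 2, rem=0, completes. Q0=[] Q1=[] Q2=[]

Answer: P1,P2,P3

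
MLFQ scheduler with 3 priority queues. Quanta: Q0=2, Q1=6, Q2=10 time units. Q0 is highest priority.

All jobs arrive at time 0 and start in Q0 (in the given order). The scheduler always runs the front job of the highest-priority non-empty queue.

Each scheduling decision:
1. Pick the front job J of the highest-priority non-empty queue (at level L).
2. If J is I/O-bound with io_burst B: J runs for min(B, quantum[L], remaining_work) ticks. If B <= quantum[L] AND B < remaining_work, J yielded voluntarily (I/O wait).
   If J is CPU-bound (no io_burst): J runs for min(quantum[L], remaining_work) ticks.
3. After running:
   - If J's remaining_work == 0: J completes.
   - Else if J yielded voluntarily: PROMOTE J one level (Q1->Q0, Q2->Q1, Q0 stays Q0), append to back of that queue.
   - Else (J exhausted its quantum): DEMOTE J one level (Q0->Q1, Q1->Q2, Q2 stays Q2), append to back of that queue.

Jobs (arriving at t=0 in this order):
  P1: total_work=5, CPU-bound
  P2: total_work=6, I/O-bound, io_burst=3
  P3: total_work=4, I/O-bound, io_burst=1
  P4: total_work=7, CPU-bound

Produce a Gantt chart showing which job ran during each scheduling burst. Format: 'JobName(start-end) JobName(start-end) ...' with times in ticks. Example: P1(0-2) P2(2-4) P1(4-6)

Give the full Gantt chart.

Answer: P1(0-2) P2(2-4) P3(4-5) P4(5-7) P3(7-8) P3(8-9) P3(9-10) P1(10-13) P2(13-16) P2(16-17) P4(17-22)

Derivation:
t=0-2: P1@Q0 runs 2, rem=3, quantum used, demote→Q1. Q0=[P2,P3,P4] Q1=[P1] Q2=[]
t=2-4: P2@Q0 runs 2, rem=4, quantum used, demote→Q1. Q0=[P3,P4] Q1=[P1,P2] Q2=[]
t=4-5: P3@Q0 runs 1, rem=3, I/O yield, promote→Q0. Q0=[P4,P3] Q1=[P1,P2] Q2=[]
t=5-7: P4@Q0 runs 2, rem=5, quantum used, demote→Q1. Q0=[P3] Q1=[P1,P2,P4] Q2=[]
t=7-8: P3@Q0 runs 1, rem=2, I/O yield, promote→Q0. Q0=[P3] Q1=[P1,P2,P4] Q2=[]
t=8-9: P3@Q0 runs 1, rem=1, I/O yield, promote→Q0. Q0=[P3] Q1=[P1,P2,P4] Q2=[]
t=9-10: P3@Q0 runs 1, rem=0, completes. Q0=[] Q1=[P1,P2,P4] Q2=[]
t=10-13: P1@Q1 runs 3, rem=0, completes. Q0=[] Q1=[P2,P4] Q2=[]
t=13-16: P2@Q1 runs 3, rem=1, I/O yield, promote→Q0. Q0=[P2] Q1=[P4] Q2=[]
t=16-17: P2@Q0 runs 1, rem=0, completes. Q0=[] Q1=[P4] Q2=[]
t=17-22: P4@Q1 runs 5, rem=0, completes. Q0=[] Q1=[] Q2=[]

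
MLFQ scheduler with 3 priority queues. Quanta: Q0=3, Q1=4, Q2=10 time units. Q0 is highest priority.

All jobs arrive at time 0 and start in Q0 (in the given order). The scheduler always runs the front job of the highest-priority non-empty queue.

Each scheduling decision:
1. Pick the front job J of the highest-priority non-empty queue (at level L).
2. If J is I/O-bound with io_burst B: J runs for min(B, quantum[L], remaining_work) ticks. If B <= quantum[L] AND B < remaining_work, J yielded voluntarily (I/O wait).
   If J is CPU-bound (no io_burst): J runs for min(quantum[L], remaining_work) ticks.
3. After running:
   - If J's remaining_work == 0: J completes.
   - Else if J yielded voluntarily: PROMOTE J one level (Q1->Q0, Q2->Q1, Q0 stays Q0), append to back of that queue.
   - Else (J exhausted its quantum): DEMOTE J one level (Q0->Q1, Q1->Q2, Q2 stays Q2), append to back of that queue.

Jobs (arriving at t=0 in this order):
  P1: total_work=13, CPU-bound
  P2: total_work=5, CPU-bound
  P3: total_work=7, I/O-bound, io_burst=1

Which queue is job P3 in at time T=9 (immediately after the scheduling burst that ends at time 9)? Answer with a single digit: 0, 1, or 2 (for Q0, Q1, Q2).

Answer: 0

Derivation:
t=0-3: P1@Q0 runs 3, rem=10, quantum used, demote→Q1. Q0=[P2,P3] Q1=[P1] Q2=[]
t=3-6: P2@Q0 runs 3, rem=2, quantum used, demote→Q1. Q0=[P3] Q1=[P1,P2] Q2=[]
t=6-7: P3@Q0 runs 1, rem=6, I/O yield, promote→Q0. Q0=[P3] Q1=[P1,P2] Q2=[]
t=7-8: P3@Q0 runs 1, rem=5, I/O yield, promote→Q0. Q0=[P3] Q1=[P1,P2] Q2=[]
t=8-9: P3@Q0 runs 1, rem=4, I/O yield, promote→Q0. Q0=[P3] Q1=[P1,P2] Q2=[]
t=9-10: P3@Q0 runs 1, rem=3, I/O yield, promote→Q0. Q0=[P3] Q1=[P1,P2] Q2=[]
t=10-11: P3@Q0 runs 1, rem=2, I/O yield, promote→Q0. Q0=[P3] Q1=[P1,P2] Q2=[]
t=11-12: P3@Q0 runs 1, rem=1, I/O yield, promote→Q0. Q0=[P3] Q1=[P1,P2] Q2=[]
t=12-13: P3@Q0 runs 1, rem=0, completes. Q0=[] Q1=[P1,P2] Q2=[]
t=13-17: P1@Q1 runs 4, rem=6, quantum used, demote→Q2. Q0=[] Q1=[P2] Q2=[P1]
t=17-19: P2@Q1 runs 2, rem=0, completes. Q0=[] Q1=[] Q2=[P1]
t=19-25: P1@Q2 runs 6, rem=0, completes. Q0=[] Q1=[] Q2=[]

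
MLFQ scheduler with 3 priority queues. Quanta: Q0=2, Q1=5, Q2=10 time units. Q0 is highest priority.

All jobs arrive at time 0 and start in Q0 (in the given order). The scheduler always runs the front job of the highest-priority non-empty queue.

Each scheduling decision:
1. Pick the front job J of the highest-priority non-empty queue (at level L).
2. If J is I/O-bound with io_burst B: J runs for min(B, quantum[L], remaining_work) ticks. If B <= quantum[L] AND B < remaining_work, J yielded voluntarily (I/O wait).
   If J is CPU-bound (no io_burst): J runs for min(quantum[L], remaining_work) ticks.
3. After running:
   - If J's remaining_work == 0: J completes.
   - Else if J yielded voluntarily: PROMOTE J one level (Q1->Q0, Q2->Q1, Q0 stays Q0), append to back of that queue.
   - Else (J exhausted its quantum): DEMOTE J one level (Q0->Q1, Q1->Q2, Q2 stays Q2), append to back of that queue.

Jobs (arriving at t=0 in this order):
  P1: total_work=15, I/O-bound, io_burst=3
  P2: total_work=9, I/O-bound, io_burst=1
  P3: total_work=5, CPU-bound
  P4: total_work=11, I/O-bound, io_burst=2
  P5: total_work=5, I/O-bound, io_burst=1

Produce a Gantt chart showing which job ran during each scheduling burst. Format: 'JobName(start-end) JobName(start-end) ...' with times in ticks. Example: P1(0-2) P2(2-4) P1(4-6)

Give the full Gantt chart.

t=0-2: P1@Q0 runs 2, rem=13, quantum used, demote→Q1. Q0=[P2,P3,P4,P5] Q1=[P1] Q2=[]
t=2-3: P2@Q0 runs 1, rem=8, I/O yield, promote→Q0. Q0=[P3,P4,P5,P2] Q1=[P1] Q2=[]
t=3-5: P3@Q0 runs 2, rem=3, quantum used, demote→Q1. Q0=[P4,P5,P2] Q1=[P1,P3] Q2=[]
t=5-7: P4@Q0 runs 2, rem=9, I/O yield, promote→Q0. Q0=[P5,P2,P4] Q1=[P1,P3] Q2=[]
t=7-8: P5@Q0 runs 1, rem=4, I/O yield, promote→Q0. Q0=[P2,P4,P5] Q1=[P1,P3] Q2=[]
t=8-9: P2@Q0 runs 1, rem=7, I/O yield, promote→Q0. Q0=[P4,P5,P2] Q1=[P1,P3] Q2=[]
t=9-11: P4@Q0 runs 2, rem=7, I/O yield, promote→Q0. Q0=[P5,P2,P4] Q1=[P1,P3] Q2=[]
t=11-12: P5@Q0 runs 1, rem=3, I/O yield, promote→Q0. Q0=[P2,P4,P5] Q1=[P1,P3] Q2=[]
t=12-13: P2@Q0 runs 1, rem=6, I/O yield, promote→Q0. Q0=[P4,P5,P2] Q1=[P1,P3] Q2=[]
t=13-15: P4@Q0 runs 2, rem=5, I/O yield, promote→Q0. Q0=[P5,P2,P4] Q1=[P1,P3] Q2=[]
t=15-16: P5@Q0 runs 1, rem=2, I/O yield, promote→Q0. Q0=[P2,P4,P5] Q1=[P1,P3] Q2=[]
t=16-17: P2@Q0 runs 1, rem=5, I/O yield, promote→Q0. Q0=[P4,P5,P2] Q1=[P1,P3] Q2=[]
t=17-19: P4@Q0 runs 2, rem=3, I/O yield, promote→Q0. Q0=[P5,P2,P4] Q1=[P1,P3] Q2=[]
t=19-20: P5@Q0 runs 1, rem=1, I/O yield, promote→Q0. Q0=[P2,P4,P5] Q1=[P1,P3] Q2=[]
t=20-21: P2@Q0 runs 1, rem=4, I/O yield, promote→Q0. Q0=[P4,P5,P2] Q1=[P1,P3] Q2=[]
t=21-23: P4@Q0 runs 2, rem=1, I/O yield, promote→Q0. Q0=[P5,P2,P4] Q1=[P1,P3] Q2=[]
t=23-24: P5@Q0 runs 1, rem=0, completes. Q0=[P2,P4] Q1=[P1,P3] Q2=[]
t=24-25: P2@Q0 runs 1, rem=3, I/O yield, promote→Q0. Q0=[P4,P2] Q1=[P1,P3] Q2=[]
t=25-26: P4@Q0 runs 1, rem=0, completes. Q0=[P2] Q1=[P1,P3] Q2=[]
t=26-27: P2@Q0 runs 1, rem=2, I/O yield, promote→Q0. Q0=[P2] Q1=[P1,P3] Q2=[]
t=27-28: P2@Q0 runs 1, rem=1, I/O yield, promote→Q0. Q0=[P2] Q1=[P1,P3] Q2=[]
t=28-29: P2@Q0 runs 1, rem=0, completes. Q0=[] Q1=[P1,P3] Q2=[]
t=29-32: P1@Q1 runs 3, rem=10, I/O yield, promote→Q0. Q0=[P1] Q1=[P3] Q2=[]
t=32-34: P1@Q0 runs 2, rem=8, quantum used, demote→Q1. Q0=[] Q1=[P3,P1] Q2=[]
t=34-37: P3@Q1 runs 3, rem=0, completes. Q0=[] Q1=[P1] Q2=[]
t=37-40: P1@Q1 runs 3, rem=5, I/O yield, promote→Q0. Q0=[P1] Q1=[] Q2=[]
t=40-42: P1@Q0 runs 2, rem=3, quantum used, demote→Q1. Q0=[] Q1=[P1] Q2=[]
t=42-45: P1@Q1 runs 3, rem=0, completes. Q0=[] Q1=[] Q2=[]

Answer: P1(0-2) P2(2-3) P3(3-5) P4(5-7) P5(7-8) P2(8-9) P4(9-11) P5(11-12) P2(12-13) P4(13-15) P5(15-16) P2(16-17) P4(17-19) P5(19-20) P2(20-21) P4(21-23) P5(23-24) P2(24-25) P4(25-26) P2(26-27) P2(27-28) P2(28-29) P1(29-32) P1(32-34) P3(34-37) P1(37-40) P1(40-42) P1(42-45)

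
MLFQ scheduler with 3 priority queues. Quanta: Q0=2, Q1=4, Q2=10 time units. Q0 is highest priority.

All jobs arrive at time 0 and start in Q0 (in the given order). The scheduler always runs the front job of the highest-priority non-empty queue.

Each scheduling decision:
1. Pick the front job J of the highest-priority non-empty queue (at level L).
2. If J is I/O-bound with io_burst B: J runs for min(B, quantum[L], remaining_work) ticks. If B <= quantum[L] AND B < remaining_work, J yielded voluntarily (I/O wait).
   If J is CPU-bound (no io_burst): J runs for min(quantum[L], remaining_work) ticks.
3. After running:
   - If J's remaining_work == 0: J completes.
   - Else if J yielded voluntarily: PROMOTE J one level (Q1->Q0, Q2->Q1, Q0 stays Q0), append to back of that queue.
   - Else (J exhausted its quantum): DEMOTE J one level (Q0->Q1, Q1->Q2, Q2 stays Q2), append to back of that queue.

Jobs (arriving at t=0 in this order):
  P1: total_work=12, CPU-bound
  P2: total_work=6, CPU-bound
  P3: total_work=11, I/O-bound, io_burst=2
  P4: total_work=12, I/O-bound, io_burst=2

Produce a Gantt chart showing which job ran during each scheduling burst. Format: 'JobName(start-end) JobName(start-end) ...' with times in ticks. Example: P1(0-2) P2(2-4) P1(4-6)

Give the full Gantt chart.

t=0-2: P1@Q0 runs 2, rem=10, quantum used, demote→Q1. Q0=[P2,P3,P4] Q1=[P1] Q2=[]
t=2-4: P2@Q0 runs 2, rem=4, quantum used, demote→Q1. Q0=[P3,P4] Q1=[P1,P2] Q2=[]
t=4-6: P3@Q0 runs 2, rem=9, I/O yield, promote→Q0. Q0=[P4,P3] Q1=[P1,P2] Q2=[]
t=6-8: P4@Q0 runs 2, rem=10, I/O yield, promote→Q0. Q0=[P3,P4] Q1=[P1,P2] Q2=[]
t=8-10: P3@Q0 runs 2, rem=7, I/O yield, promote→Q0. Q0=[P4,P3] Q1=[P1,P2] Q2=[]
t=10-12: P4@Q0 runs 2, rem=8, I/O yield, promote→Q0. Q0=[P3,P4] Q1=[P1,P2] Q2=[]
t=12-14: P3@Q0 runs 2, rem=5, I/O yield, promote→Q0. Q0=[P4,P3] Q1=[P1,P2] Q2=[]
t=14-16: P4@Q0 runs 2, rem=6, I/O yield, promote→Q0. Q0=[P3,P4] Q1=[P1,P2] Q2=[]
t=16-18: P3@Q0 runs 2, rem=3, I/O yield, promote→Q0. Q0=[P4,P3] Q1=[P1,P2] Q2=[]
t=18-20: P4@Q0 runs 2, rem=4, I/O yield, promote→Q0. Q0=[P3,P4] Q1=[P1,P2] Q2=[]
t=20-22: P3@Q0 runs 2, rem=1, I/O yield, promote→Q0. Q0=[P4,P3] Q1=[P1,P2] Q2=[]
t=22-24: P4@Q0 runs 2, rem=2, I/O yield, promote→Q0. Q0=[P3,P4] Q1=[P1,P2] Q2=[]
t=24-25: P3@Q0 runs 1, rem=0, completes. Q0=[P4] Q1=[P1,P2] Q2=[]
t=25-27: P4@Q0 runs 2, rem=0, completes. Q0=[] Q1=[P1,P2] Q2=[]
t=27-31: P1@Q1 runs 4, rem=6, quantum used, demote→Q2. Q0=[] Q1=[P2] Q2=[P1]
t=31-35: P2@Q1 runs 4, rem=0, completes. Q0=[] Q1=[] Q2=[P1]
t=35-41: P1@Q2 runs 6, rem=0, completes. Q0=[] Q1=[] Q2=[]

Answer: P1(0-2) P2(2-4) P3(4-6) P4(6-8) P3(8-10) P4(10-12) P3(12-14) P4(14-16) P3(16-18) P4(18-20) P3(20-22) P4(22-24) P3(24-25) P4(25-27) P1(27-31) P2(31-35) P1(35-41)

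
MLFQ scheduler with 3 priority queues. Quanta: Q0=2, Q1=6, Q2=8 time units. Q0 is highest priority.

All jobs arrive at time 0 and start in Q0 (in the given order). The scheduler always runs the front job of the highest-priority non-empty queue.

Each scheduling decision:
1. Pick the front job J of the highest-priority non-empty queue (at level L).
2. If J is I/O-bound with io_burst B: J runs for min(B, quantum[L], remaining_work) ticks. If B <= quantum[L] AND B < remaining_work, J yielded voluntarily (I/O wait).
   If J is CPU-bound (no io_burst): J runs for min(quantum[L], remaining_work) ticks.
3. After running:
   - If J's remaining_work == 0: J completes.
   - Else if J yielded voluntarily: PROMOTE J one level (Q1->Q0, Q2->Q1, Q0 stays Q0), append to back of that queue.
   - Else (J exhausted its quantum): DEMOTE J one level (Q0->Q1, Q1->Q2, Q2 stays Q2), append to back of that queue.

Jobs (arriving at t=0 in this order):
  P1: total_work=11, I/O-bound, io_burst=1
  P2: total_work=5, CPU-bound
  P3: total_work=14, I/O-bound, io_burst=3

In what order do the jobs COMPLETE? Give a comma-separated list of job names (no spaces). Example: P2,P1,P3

t=0-1: P1@Q0 runs 1, rem=10, I/O yield, promote→Q0. Q0=[P2,P3,P1] Q1=[] Q2=[]
t=1-3: P2@Q0 runs 2, rem=3, quantum used, demote→Q1. Q0=[P3,P1] Q1=[P2] Q2=[]
t=3-5: P3@Q0 runs 2, rem=12, quantum used, demote→Q1. Q0=[P1] Q1=[P2,P3] Q2=[]
t=5-6: P1@Q0 runs 1, rem=9, I/O yield, promote→Q0. Q0=[P1] Q1=[P2,P3] Q2=[]
t=6-7: P1@Q0 runs 1, rem=8, I/O yield, promote→Q0. Q0=[P1] Q1=[P2,P3] Q2=[]
t=7-8: P1@Q0 runs 1, rem=7, I/O yield, promote→Q0. Q0=[P1] Q1=[P2,P3] Q2=[]
t=8-9: P1@Q0 runs 1, rem=6, I/O yield, promote→Q0. Q0=[P1] Q1=[P2,P3] Q2=[]
t=9-10: P1@Q0 runs 1, rem=5, I/O yield, promote→Q0. Q0=[P1] Q1=[P2,P3] Q2=[]
t=10-11: P1@Q0 runs 1, rem=4, I/O yield, promote→Q0. Q0=[P1] Q1=[P2,P3] Q2=[]
t=11-12: P1@Q0 runs 1, rem=3, I/O yield, promote→Q0. Q0=[P1] Q1=[P2,P3] Q2=[]
t=12-13: P1@Q0 runs 1, rem=2, I/O yield, promote→Q0. Q0=[P1] Q1=[P2,P3] Q2=[]
t=13-14: P1@Q0 runs 1, rem=1, I/O yield, promote→Q0. Q0=[P1] Q1=[P2,P3] Q2=[]
t=14-15: P1@Q0 runs 1, rem=0, completes. Q0=[] Q1=[P2,P3] Q2=[]
t=15-18: P2@Q1 runs 3, rem=0, completes. Q0=[] Q1=[P3] Q2=[]
t=18-21: P3@Q1 runs 3, rem=9, I/O yield, promote→Q0. Q0=[P3] Q1=[] Q2=[]
t=21-23: P3@Q0 runs 2, rem=7, quantum used, demote→Q1. Q0=[] Q1=[P3] Q2=[]
t=23-26: P3@Q1 runs 3, rem=4, I/O yield, promote→Q0. Q0=[P3] Q1=[] Q2=[]
t=26-28: P3@Q0 runs 2, rem=2, quantum used, demote→Q1. Q0=[] Q1=[P3] Q2=[]
t=28-30: P3@Q1 runs 2, rem=0, completes. Q0=[] Q1=[] Q2=[]

Answer: P1,P2,P3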